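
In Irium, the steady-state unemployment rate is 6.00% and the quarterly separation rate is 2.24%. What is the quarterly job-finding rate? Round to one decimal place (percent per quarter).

Job-finding rate ≈ 35.1% per quarter.

From u* = s/(s+f): f = s·(1−u)/u.
f = 2.24 × (1 − 0.0600) / 0.0600 = 2.1056 / 0.0600 ≈ 35.1% per quarter.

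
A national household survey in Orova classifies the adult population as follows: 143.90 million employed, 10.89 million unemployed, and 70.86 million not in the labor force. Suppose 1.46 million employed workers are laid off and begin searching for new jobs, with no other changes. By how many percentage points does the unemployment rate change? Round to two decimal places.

Initially, labor force = 143.90 + 10.89 = 154.79 million, so u = 10.89/154.79 = 7.04%.
After the change, employed falls and unemployed rises by 1.46; labor force unchanged → E = 142.44, U = 12.35, labor force = 154.79 million.
New unemployment rate = 12.35 / 154.79 = 7.98%.
Change = 7.98% − 7.04% = +0.94 percentage points.

The unemployment rate changes by +0.94 percentage points.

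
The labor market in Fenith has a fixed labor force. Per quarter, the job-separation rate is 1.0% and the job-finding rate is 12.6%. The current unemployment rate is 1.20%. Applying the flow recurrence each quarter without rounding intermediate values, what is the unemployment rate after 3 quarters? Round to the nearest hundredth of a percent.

With a fixed labor force, u_{t+1} = u_t + s·(1−u_t) − f·u_t = u_t·(1−s−f) + s.
Here 1−s−f = 0.864 and s = 0.010.
u_1 = 0.012000 × 0.864 + 0.010 = 0.020368.
u_2 = 0.020368 × 0.864 + 0.010 = 0.027598.
u_3 = 0.027598 × 0.864 + 0.010 = 0.033845.

Unemployment rate after three quarters ≈ 3.38%.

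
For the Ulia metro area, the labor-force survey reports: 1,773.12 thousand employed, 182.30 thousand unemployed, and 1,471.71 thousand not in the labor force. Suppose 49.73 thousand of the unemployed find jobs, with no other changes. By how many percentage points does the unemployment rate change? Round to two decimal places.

The unemployment rate changes by −2.54 percentage points.

Initially, labor force = 1,773.12 + 182.30 = 1,955.42 thousand, so u = 182.30/1,955.42 = 9.32%.
After the change, unemployed falls and employed rises by 49.73; labor force unchanged → E = 1,822.85, U = 132.57, labor force = 1,955.42 thousand.
New unemployment rate = 132.57 / 1,955.42 = 6.78%.
Change = 6.78% − 9.32% = −2.54 percentage points.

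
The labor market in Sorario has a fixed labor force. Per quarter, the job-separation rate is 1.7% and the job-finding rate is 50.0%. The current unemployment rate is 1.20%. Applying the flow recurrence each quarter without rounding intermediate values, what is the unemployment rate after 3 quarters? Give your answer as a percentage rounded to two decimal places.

Unemployment rate after three quarters ≈ 3.05%.

With a fixed labor force, u_{t+1} = u_t + s·(1−u_t) − f·u_t = u_t·(1−s−f) + s.
Here 1−s−f = 0.483 and s = 0.017.
u_1 = 0.012000 × 0.483 + 0.017 = 0.022796.
u_2 = 0.022796 × 0.483 + 0.017 = 0.028010.
u_3 = 0.028010 × 0.483 + 0.017 = 0.030529.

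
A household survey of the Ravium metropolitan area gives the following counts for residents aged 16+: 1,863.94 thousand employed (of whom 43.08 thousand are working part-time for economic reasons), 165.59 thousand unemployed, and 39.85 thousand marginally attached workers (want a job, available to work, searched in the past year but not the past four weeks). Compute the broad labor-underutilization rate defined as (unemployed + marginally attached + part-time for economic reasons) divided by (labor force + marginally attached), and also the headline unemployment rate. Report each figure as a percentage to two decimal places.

Labor force = 1,863.94 + 165.59 = 2,029.53 thousand.
Numerator = 165.59 + 39.85 + 43.08 = 248.52 thousand.
Denominator = 2,029.53 + 39.85 = 2,069.38 thousand.
Broad rate = 248.52 / 2,069.38 = 12.01%.
Headline unemployment rate = 165.59 / 2,029.53 = 8.16%.

Broad underutilization rate ≈ 12.01%; headline unemployment rate ≈ 8.16%.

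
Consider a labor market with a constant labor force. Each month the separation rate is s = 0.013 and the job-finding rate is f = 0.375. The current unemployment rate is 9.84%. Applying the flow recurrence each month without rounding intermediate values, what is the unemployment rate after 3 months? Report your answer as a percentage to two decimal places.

Unemployment rate after three months ≈ 4.84%.

With a fixed labor force, u_{t+1} = u_t + s·(1−u_t) − f·u_t = u_t·(1−s−f) + s.
Here 1−s−f = 0.612 and s = 0.013.
u_1 = 0.098400 × 0.612 + 0.013 = 0.073221.
u_2 = 0.073221 × 0.612 + 0.013 = 0.057811.
u_3 = 0.057811 × 0.612 + 0.013 = 0.048380.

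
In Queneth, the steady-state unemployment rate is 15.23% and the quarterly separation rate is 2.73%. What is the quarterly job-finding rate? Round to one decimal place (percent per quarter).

Job-finding rate ≈ 15.2% per quarter.

From u* = s/(s+f): f = s·(1−u)/u.
f = 2.73 × (1 − 0.1523) / 0.1523 = 2.3142 / 0.1523 ≈ 15.2% per quarter.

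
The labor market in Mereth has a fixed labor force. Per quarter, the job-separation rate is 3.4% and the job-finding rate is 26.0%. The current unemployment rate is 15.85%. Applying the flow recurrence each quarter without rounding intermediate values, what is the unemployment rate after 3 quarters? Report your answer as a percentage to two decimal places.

With a fixed labor force, u_{t+1} = u_t + s·(1−u_t) − f·u_t = u_t·(1−s−f) + s.
Here 1−s−f = 0.706 and s = 0.034.
u_1 = 0.158500 × 0.706 + 0.034 = 0.145901.
u_2 = 0.145901 × 0.706 + 0.034 = 0.137006.
u_3 = 0.137006 × 0.706 + 0.034 = 0.130726.

Unemployment rate after three quarters ≈ 13.07%.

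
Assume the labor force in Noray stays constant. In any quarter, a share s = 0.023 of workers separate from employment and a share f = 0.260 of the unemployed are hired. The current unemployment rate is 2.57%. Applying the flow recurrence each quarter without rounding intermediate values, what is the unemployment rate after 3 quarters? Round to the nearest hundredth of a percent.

Unemployment rate after three quarters ≈ 6.08%.

With a fixed labor force, u_{t+1} = u_t + s·(1−u_t) − f·u_t = u_t·(1−s−f) + s.
Here 1−s−f = 0.717 and s = 0.023.
u_1 = 0.025700 × 0.717 + 0.023 = 0.041427.
u_2 = 0.041427 × 0.717 + 0.023 = 0.052703.
u_3 = 0.052703 × 0.717 + 0.023 = 0.060788.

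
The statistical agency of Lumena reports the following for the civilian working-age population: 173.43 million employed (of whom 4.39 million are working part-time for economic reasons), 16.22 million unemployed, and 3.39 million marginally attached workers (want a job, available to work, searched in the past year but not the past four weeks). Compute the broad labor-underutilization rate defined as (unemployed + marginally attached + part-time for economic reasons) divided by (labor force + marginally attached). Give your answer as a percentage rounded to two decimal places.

Labor force = 173.43 + 16.22 = 189.65 million.
Numerator = 16.22 + 3.39 + 4.39 = 24.00 million.
Denominator = 189.65 + 3.39 = 193.04 million.
Broad rate = 24.00 / 193.04 = 12.43%.

Broad underutilization rate ≈ 12.43%.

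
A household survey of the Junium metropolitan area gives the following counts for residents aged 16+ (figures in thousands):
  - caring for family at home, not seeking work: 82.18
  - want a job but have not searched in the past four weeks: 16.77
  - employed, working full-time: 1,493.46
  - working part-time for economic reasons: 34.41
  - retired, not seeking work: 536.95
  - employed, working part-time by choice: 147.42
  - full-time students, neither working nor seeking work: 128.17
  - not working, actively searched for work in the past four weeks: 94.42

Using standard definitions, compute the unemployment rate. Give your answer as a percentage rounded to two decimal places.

Unemployment rate ≈ 5.34%.

Employed = 1,493.46 + 34.41 + 147.42 = 1,675.29 thousand (anyone who worked, including part-time for economic reasons, counts as employed).
Unemployed = 94.42 thousand.
Labor force = 1,675.29 + 94.42 = 1,769.71 thousand.
Unemployment rate = 94.42 / 1,769.71 = 5.34%.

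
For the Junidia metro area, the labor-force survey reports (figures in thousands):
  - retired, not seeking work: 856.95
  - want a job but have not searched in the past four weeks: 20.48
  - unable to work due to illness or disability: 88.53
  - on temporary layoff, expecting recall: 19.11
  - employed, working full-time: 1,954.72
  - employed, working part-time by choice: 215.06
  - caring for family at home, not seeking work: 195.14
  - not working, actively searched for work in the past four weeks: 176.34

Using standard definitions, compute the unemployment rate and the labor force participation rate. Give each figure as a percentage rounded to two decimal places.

Unemployment rate ≈ 8.26%; labor force participation rate ≈ 67.07%.

Employed = 1,954.72 + 215.06 = 2,169.78 thousand.
Unemployed = 19.11 + 176.34 = 195.45 thousand (jobless and actively searching, or on temporary layoff).
Labor force = 2,169.78 + 195.45 = 2,365.23 thousand.
Not in labor force = 856.95 + 20.48 + 88.53 + 195.14 = 1,161.10 thousand (those not working and not actively searching are outside the labor force — including those who want a job but have given up searching).
Civilian working-age population = 2,365.23 + 1,161.10 = 3,526.33 thousand.
Unemployment rate = 195.45 / 2,365.23 = 8.26%.
Labor force participation rate = 2,365.23 / 3,526.33 = 67.07%.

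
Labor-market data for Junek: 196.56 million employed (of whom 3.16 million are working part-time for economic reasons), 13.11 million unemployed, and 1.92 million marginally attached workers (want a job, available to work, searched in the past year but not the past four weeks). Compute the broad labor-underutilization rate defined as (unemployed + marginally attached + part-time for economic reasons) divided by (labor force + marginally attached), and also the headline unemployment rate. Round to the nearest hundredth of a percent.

Labor force = 196.56 + 13.11 = 209.67 million.
Numerator = 13.11 + 1.92 + 3.16 = 18.19 million.
Denominator = 209.67 + 1.92 = 211.59 million.
Broad rate = 18.19 / 211.59 = 8.60%.
Headline unemployment rate = 13.11 / 209.67 = 6.25%.

Broad underutilization rate ≈ 8.60%; headline unemployment rate ≈ 6.25%.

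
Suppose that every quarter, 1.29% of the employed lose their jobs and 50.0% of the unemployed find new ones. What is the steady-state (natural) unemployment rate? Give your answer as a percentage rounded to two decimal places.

At steady state the flows balance: s·E = f·U, so U/(E+U) = s/(s+f).
u* = 1.29 / (1.29 + 50.0) = 1.29 / 51.29 = 2.52%.

Steady-state unemployment rate ≈ 2.52%.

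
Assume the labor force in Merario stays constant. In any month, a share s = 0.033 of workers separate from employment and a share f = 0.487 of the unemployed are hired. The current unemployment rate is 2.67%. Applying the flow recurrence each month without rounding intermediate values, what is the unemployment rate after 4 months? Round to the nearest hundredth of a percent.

With a fixed labor force, u_{t+1} = u_t + s·(1−u_t) − f·u_t = u_t·(1−s−f) + s.
Here 1−s−f = 0.480 and s = 0.033.
u_1 = 0.026700 × 0.480 + 0.033 = 0.045816.
u_2 = 0.045816 × 0.480 + 0.033 = 0.054992.
u_3 = 0.054992 × 0.480 + 0.033 = 0.059396.
u_4 = 0.059396 × 0.480 + 0.033 = 0.061510.

Unemployment rate after four months ≈ 6.15%.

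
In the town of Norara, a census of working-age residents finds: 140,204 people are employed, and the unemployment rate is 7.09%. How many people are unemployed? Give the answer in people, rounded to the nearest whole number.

About 10,699 are unemployed.

Let U be the number unemployed. The labor force is E + U, and U/(E+U) = 0.0709.
So U = 0.0709 × 140,204 / (1 − 0.0709) = 9940.46 / 0.9291 ≈ 10,699.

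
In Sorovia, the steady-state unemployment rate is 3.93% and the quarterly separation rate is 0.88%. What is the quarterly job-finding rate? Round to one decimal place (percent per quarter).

Job-finding rate ≈ 21.5% per quarter.

From u* = s/(s+f): f = s·(1−u)/u.
f = 0.88 × (1 − 0.0393) / 0.0393 = 0.8454 / 0.0393 ≈ 21.5% per quarter.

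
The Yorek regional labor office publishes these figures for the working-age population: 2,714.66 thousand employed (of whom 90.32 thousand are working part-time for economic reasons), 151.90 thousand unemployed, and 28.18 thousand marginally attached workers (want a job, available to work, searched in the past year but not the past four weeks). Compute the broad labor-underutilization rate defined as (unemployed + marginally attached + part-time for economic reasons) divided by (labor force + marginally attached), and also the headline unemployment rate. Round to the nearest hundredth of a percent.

Broad underutilization rate ≈ 9.34%; headline unemployment rate ≈ 5.30%.

Labor force = 2,714.66 + 151.90 = 2,866.56 thousand.
Numerator = 151.90 + 28.18 + 90.32 = 270.40 thousand.
Denominator = 2,866.56 + 28.18 = 2,894.74 thousand.
Broad rate = 270.40 / 2,894.74 = 9.34%.
Headline unemployment rate = 151.90 / 2,866.56 = 5.30%.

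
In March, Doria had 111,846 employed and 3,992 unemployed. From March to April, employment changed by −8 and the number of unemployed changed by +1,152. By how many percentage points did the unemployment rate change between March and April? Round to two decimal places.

March: labor force = 111,846 + 3,992 = 115,838; u = 3,992/115,838 = 3.45%.
April: labor force = 111,838 + 5,144 = 116,982; u = 5,144/116,982 = 4.40%.
Change = 4.40% − 3.45% = +0.95 pp.

The unemployment rate changed by +0.95 percentage points.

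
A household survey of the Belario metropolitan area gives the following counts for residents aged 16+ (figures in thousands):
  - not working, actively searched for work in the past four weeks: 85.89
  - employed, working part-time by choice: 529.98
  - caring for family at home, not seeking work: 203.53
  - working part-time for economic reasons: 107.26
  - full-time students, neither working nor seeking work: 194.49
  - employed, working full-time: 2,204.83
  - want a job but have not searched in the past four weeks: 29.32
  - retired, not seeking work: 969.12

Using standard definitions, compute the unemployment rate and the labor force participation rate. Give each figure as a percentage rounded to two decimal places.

Unemployment rate ≈ 2.93%; labor force participation rate ≈ 67.71%.

Employed = 529.98 + 107.26 + 2,204.83 = 2,842.07 thousand (anyone who worked, including part-time for economic reasons, counts as employed).
Unemployed = 85.89 thousand.
Labor force = 2,842.07 + 85.89 = 2,927.96 thousand.
Not in labor force = 203.53 + 194.49 + 29.32 + 969.12 = 1,396.46 thousand (those not working and not actively searching are outside the labor force — including those who want a job but have given up searching).
Civilian working-age population = 2,927.96 + 1,396.46 = 4,324.42 thousand.
Unemployment rate = 85.89 / 2,927.96 = 2.93%.
Labor force participation rate = 2,927.96 / 4,324.42 = 67.71%.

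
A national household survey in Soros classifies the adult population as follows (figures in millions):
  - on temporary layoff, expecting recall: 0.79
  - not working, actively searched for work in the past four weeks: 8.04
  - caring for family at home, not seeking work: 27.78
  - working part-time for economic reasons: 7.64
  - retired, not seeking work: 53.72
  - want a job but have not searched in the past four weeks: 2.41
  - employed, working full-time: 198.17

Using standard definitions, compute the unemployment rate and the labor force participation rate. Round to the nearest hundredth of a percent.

Employed = 7.64 + 198.17 = 205.81 million (anyone who worked, including part-time for economic reasons, counts as employed).
Unemployed = 0.79 + 8.04 = 8.83 million (jobless and actively searching, or on temporary layoff).
Labor force = 205.81 + 8.83 = 214.64 million.
Not in labor force = 27.78 + 53.72 + 2.41 = 83.91 million (those not working and not actively searching are outside the labor force — including those who want a job but have given up searching).
Civilian working-age population = 214.64 + 83.91 = 298.55 million.
Unemployment rate = 8.83 / 214.64 = 4.11%.
Labor force participation rate = 214.64 / 298.55 = 71.89%.

Unemployment rate ≈ 4.11%; labor force participation rate ≈ 71.89%.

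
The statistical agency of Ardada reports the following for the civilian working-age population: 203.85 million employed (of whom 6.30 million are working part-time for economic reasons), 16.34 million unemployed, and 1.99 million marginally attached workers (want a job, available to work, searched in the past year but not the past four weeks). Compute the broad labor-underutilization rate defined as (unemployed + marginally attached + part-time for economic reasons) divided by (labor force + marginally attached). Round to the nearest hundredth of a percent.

Labor force = 203.85 + 16.34 = 220.19 million.
Numerator = 16.34 + 1.99 + 6.30 = 24.63 million.
Denominator = 220.19 + 1.99 = 222.18 million.
Broad rate = 24.63 / 222.18 = 11.09%.

Broad underutilization rate ≈ 11.09%.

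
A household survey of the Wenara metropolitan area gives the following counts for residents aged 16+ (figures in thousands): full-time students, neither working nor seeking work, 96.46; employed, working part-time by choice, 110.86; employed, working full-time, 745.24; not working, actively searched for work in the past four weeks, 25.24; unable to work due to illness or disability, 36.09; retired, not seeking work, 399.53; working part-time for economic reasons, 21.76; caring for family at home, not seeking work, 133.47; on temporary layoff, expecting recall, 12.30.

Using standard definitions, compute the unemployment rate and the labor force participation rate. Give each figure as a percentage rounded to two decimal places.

Employed = 110.86 + 745.24 + 21.76 = 877.86 thousand (anyone who worked, including part-time for economic reasons, counts as employed).
Unemployed = 25.24 + 12.30 = 37.54 thousand (jobless and actively searching, or on temporary layoff).
Labor force = 877.86 + 37.54 = 915.40 thousand.
Not in labor force = 96.46 + 36.09 + 399.53 + 133.47 = 665.55 thousand (those not working and not actively searching are outside the labor force).
Civilian working-age population = 915.40 + 665.55 = 1,580.95 thousand.
Unemployment rate = 37.54 / 915.40 = 4.10%.
Labor force participation rate = 915.40 / 1,580.95 = 57.90%.

Unemployment rate ≈ 4.10%; labor force participation rate ≈ 57.90%.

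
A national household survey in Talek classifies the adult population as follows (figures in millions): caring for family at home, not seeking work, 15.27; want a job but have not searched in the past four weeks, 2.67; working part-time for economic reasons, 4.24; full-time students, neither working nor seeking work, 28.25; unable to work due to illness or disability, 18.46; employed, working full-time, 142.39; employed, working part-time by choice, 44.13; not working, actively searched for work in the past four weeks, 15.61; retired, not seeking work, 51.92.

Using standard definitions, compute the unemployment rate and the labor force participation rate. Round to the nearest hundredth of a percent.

Unemployment rate ≈ 7.56%; labor force participation rate ≈ 63.90%.

Employed = 4.24 + 142.39 + 44.13 = 190.76 million (anyone who worked, including part-time for economic reasons, counts as employed).
Unemployed = 15.61 million.
Labor force = 190.76 + 15.61 = 206.37 million.
Not in labor force = 15.27 + 2.67 + 28.25 + 18.46 + 51.92 = 116.57 million (those not working and not actively searching are outside the labor force — including those who want a job but have given up searching).
Civilian working-age population = 206.37 + 116.57 = 322.94 million.
Unemployment rate = 15.61 / 206.37 = 7.56%.
Labor force participation rate = 206.37 / 322.94 = 63.90%.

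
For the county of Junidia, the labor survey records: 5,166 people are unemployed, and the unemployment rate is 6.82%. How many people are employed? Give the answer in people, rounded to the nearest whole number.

Labor force = U / u = 5,166 / 0.0682 ≈ 75,748.
Employed = labor force − unemployed = 75,748 − 5,166 = 70,582.

About 70,582 are employed.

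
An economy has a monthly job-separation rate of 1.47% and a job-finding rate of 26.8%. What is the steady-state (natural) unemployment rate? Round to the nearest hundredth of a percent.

At steady state the flows balance: s·E = f·U, so U/(E+U) = s/(s+f).
u* = 1.47 / (1.47 + 26.8) = 1.47 / 28.27 = 5.20%.

Steady-state unemployment rate ≈ 5.20%.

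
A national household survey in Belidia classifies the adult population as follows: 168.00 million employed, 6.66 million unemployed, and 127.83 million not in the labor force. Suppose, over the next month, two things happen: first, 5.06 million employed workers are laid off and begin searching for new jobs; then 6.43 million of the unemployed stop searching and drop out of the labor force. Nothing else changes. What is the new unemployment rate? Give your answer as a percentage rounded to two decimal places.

Initially, labor force = 168.00 + 6.66 = 174.66 million, so u = 6.66/174.66 = 3.81%.
After the first change, employed falls and unemployed rises by 5.06; labor force unchanged → E = 162.94, U = 11.72, labor force = 174.66 million.
After the second change, unemployed and labor force both fall by 6.43 → E = 162.94, U = 5.29, labor force = 168.23 million.
New unemployment rate = 5.29 / 168.23 = 3.14%.

New unemployment rate ≈ 3.14%.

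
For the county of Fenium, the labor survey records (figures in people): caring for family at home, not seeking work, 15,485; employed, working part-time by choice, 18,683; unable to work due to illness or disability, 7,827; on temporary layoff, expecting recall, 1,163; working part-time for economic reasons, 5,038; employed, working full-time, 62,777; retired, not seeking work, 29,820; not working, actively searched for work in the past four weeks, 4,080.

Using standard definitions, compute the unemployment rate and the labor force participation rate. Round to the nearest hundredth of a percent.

Unemployment rate ≈ 5.72%; labor force participation rate ≈ 63.33%.

Employed = 18,683 + 5,038 + 62,777 = 86,498 (anyone who worked, including part-time for economic reasons, counts as employed).
Unemployed = 1,163 + 4,080 = 5,243 (jobless and actively searching, or on temporary layoff).
Labor force = 86,498 + 5,243 = 91,741.
Not in labor force = 15,485 + 7,827 + 29,820 = 53,132 (those not working and not actively searching are outside the labor force).
Civilian working-age population = 91,741 + 53,132 = 144,873.
Unemployment rate = 5,243 / 91,741 = 5.72%.
Labor force participation rate = 91,741 / 144,873 = 63.33%.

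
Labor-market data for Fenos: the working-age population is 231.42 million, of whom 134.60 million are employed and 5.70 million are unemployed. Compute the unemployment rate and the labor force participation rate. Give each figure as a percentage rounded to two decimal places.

Labor force = employed + unemployed = 134.60 + 5.70 = 140.30 million.
Unemployment rate = 5.70 / 140.30 = 4.06%.
Labor force participation rate = 140.30 / 231.42 = 60.63%.

Unemployment rate ≈ 4.06%; labor force participation rate ≈ 60.63%.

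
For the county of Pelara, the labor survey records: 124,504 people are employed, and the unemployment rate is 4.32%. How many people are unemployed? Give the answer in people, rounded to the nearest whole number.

Let U be the number unemployed. The labor force is E + U, and U/(E+U) = 0.0432.
So U = 0.0432 × 124,504 / (1 − 0.0432) = 5378.57 / 0.9568 ≈ 5,621.

About 5,621 are unemployed.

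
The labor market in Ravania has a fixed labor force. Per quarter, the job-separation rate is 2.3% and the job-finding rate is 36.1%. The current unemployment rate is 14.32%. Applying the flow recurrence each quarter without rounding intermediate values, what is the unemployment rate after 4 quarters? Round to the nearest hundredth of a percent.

Unemployment rate after four quarters ≈ 7.19%.

With a fixed labor force, u_{t+1} = u_t + s·(1−u_t) − f·u_t = u_t·(1−s−f) + s.
Here 1−s−f = 0.616 and s = 0.023.
u_1 = 0.143200 × 0.616 + 0.023 = 0.111211.
u_2 = 0.111211 × 0.616 + 0.023 = 0.091506.
u_3 = 0.091506 × 0.616 + 0.023 = 0.079368.
u_4 = 0.079368 × 0.616 + 0.023 = 0.071891.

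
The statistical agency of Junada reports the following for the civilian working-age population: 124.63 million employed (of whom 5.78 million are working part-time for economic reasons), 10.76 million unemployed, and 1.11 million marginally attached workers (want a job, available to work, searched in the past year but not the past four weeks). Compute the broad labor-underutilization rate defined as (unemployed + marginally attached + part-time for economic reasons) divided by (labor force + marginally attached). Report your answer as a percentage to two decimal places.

Broad underutilization rate ≈ 12.93%.

Labor force = 124.63 + 10.76 = 135.39 million.
Numerator = 10.76 + 1.11 + 5.78 = 17.65 million.
Denominator = 135.39 + 1.11 = 136.50 million.
Broad rate = 17.65 / 136.50 = 12.93%.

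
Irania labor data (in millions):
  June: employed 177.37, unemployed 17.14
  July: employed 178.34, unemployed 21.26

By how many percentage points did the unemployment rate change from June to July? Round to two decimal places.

The unemployment rate changed by +1.84 percentage points.

June: labor force = 177.37 + 17.14 = 194.51; u = 17.14/194.51 = 8.81%.
July: labor force = 178.34 + 21.26 = 199.60; u = 21.26/199.60 = 10.65%.
Change = 10.65% − 8.81% = +1.84 pp.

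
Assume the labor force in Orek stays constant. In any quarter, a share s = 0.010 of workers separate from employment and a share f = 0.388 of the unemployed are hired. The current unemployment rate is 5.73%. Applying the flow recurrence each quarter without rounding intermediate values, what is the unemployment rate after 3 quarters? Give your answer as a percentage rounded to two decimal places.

Unemployment rate after three quarters ≈ 3.21%.

With a fixed labor force, u_{t+1} = u_t + s·(1−u_t) − f·u_t = u_t·(1−s−f) + s.
Here 1−s−f = 0.602 and s = 0.010.
u_1 = 0.057300 × 0.602 + 0.010 = 0.044495.
u_2 = 0.044495 × 0.602 + 0.010 = 0.036786.
u_3 = 0.036786 × 0.602 + 0.010 = 0.032145.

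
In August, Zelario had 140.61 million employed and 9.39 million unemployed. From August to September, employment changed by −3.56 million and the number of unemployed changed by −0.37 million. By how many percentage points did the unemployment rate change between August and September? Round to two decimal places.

The unemployment rate changed by −0.08 percentage points.

August: labor force = 140.61 + 9.39 = 150.00; u = 9.39/150.00 = 6.26%.
September: labor force = 137.05 + 9.02 = 146.07; u = 9.02/146.07 = 6.18%.
Change = 6.18% − 6.26% = −0.08 pp.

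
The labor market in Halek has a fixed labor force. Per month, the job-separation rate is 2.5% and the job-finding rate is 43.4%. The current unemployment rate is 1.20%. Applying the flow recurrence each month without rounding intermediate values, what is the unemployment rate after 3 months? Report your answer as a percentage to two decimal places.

Unemployment rate after three months ≈ 4.77%.

With a fixed labor force, u_{t+1} = u_t + s·(1−u_t) − f·u_t = u_t·(1−s−f) + s.
Here 1−s−f = 0.541 and s = 0.025.
u_1 = 0.012000 × 0.541 + 0.025 = 0.031492.
u_2 = 0.031492 × 0.541 + 0.025 = 0.042037.
u_3 = 0.042037 × 0.541 + 0.025 = 0.047742.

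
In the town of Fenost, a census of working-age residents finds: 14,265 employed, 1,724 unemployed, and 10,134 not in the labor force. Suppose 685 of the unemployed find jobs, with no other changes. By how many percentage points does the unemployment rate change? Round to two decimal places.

Initially, labor force = 14,265 + 1,724 = 15,989, so u = 1,724/15,989 = 10.78%.
After the change, unemployed falls and employed rises by 685; labor force unchanged → E = 14,950, U = 1,039, labor force = 15,989.
New unemployment rate = 1,039 / 15,989 = 6.50%.
Change = 6.50% − 10.78% = −4.28 percentage points.

The unemployment rate changes by −4.28 percentage points.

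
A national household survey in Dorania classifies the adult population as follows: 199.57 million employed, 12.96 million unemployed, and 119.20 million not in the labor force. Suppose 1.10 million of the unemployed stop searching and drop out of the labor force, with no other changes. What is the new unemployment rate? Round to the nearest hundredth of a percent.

New unemployment rate ≈ 5.61%.

Initially, labor force = 199.57 + 12.96 = 212.53 million, so u = 12.96/212.53 = 6.10%.
After the change, unemployed and labor force both fall by 1.10 → E = 199.57, U = 11.86, labor force = 211.43 million.
New unemployment rate = 11.86 / 211.43 = 5.61%.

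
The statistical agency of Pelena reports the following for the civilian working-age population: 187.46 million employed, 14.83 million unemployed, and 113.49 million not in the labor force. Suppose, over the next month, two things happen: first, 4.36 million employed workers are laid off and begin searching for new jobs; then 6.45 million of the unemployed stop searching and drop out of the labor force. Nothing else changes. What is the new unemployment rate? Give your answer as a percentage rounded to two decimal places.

Initially, labor force = 187.46 + 14.83 = 202.29 million, so u = 14.83/202.29 = 7.33%.
After the first change, employed falls and unemployed rises by 4.36; labor force unchanged → E = 183.10, U = 19.19, labor force = 202.29 million.
After the second change, unemployed and labor force both fall by 6.45 → E = 183.10, U = 12.74, labor force = 195.84 million.
New unemployment rate = 12.74 / 195.84 = 6.51%.

New unemployment rate ≈ 6.51%.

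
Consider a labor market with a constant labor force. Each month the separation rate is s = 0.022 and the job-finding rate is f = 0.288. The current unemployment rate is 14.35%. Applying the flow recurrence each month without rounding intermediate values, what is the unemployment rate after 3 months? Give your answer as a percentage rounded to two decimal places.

With a fixed labor force, u_{t+1} = u_t + s·(1−u_t) − f·u_t = u_t·(1−s−f) + s.
Here 1−s−f = 0.690 and s = 0.022.
u_1 = 0.143500 × 0.690 + 0.022 = 0.121015.
u_2 = 0.121015 × 0.690 + 0.022 = 0.105500.
u_3 = 0.105500 × 0.690 + 0.022 = 0.094795.

Unemployment rate after three months ≈ 9.48%.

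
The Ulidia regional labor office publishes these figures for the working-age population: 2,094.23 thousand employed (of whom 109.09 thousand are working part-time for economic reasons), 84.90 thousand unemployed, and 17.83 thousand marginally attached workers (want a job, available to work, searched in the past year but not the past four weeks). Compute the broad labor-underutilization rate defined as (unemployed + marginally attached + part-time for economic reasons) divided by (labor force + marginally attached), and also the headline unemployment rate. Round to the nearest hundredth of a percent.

Broad underutilization rate ≈ 9.64%; headline unemployment rate ≈ 3.90%.

Labor force = 2,094.23 + 84.90 = 2,179.13 thousand.
Numerator = 84.90 + 17.83 + 109.09 = 211.82 thousand.
Denominator = 2,179.13 + 17.83 = 2,196.96 thousand.
Broad rate = 211.82 / 2,196.96 = 9.64%.
Headline unemployment rate = 84.90 / 2,179.13 = 3.90%.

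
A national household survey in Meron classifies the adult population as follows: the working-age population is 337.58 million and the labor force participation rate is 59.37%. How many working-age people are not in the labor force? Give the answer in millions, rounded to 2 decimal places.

About 137.16 million are not in the labor force.

Share not in the labor force = 1 − 0.5937 = 0.4063.
Not in labor force = 0.4063 × 337.58 ≈ 137.16 million.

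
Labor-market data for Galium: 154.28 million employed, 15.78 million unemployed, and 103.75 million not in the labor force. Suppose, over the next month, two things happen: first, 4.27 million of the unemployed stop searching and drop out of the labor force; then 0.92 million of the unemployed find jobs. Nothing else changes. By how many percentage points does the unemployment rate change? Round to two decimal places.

The unemployment rate changes by −2.89 percentage points.

Initially, labor force = 154.28 + 15.78 = 170.06 million, so u = 15.78/170.06 = 9.28%.
After the first change, unemployed and labor force both fall by 4.27 → E = 154.28, U = 11.51, labor force = 165.79 million.
After the second change, unemployed falls and employed rises by 0.92; labor force unchanged → E = 155.20, U = 10.59, labor force = 165.79 million.
New unemployment rate = 10.59 / 165.79 = 6.39%.
Change = 6.39% − 9.28% = −2.89 percentage points.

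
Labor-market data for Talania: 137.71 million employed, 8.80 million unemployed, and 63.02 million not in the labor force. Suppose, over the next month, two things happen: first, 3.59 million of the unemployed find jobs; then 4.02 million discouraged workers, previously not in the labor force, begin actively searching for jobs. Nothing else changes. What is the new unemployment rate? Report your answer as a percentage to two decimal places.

New unemployment rate ≈ 6.13%.

Initially, labor force = 137.71 + 8.80 = 146.51 million, so u = 8.80/146.51 = 6.01%.
After the first change, unemployed falls and employed rises by 3.59; labor force unchanged → E = 141.30, U = 5.21, labor force = 146.51 million.
After the second change, unemployed and labor force both rise by 4.02 → E = 141.30, U = 9.23, labor force = 150.53 million.
New unemployment rate = 9.23 / 150.53 = 6.13%.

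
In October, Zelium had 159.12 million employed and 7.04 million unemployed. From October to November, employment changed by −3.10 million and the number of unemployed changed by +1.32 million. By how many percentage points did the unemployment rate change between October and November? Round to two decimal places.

The unemployment rate changed by +0.85 percentage points.

October: labor force = 159.12 + 7.04 = 166.16; u = 7.04/166.16 = 4.24%.
November: labor force = 156.02 + 8.36 = 164.38; u = 8.36/164.38 = 5.09%.
Change = 5.09% − 4.24% = +0.85 pp.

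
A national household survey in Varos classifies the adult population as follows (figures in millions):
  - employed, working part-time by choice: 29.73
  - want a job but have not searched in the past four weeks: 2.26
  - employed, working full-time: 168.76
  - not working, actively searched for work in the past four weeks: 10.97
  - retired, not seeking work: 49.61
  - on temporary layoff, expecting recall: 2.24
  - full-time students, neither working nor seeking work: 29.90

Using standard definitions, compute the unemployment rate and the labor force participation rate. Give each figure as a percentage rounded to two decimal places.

Employed = 29.73 + 168.76 = 198.49 million.
Unemployed = 10.97 + 2.24 = 13.21 million (jobless and actively searching, or on temporary layoff).
Labor force = 198.49 + 13.21 = 211.70 million.
Not in labor force = 2.26 + 49.61 + 29.90 = 81.77 million (those not working and not actively searching are outside the labor force — including those who want a job but have given up searching).
Civilian working-age population = 211.70 + 81.77 = 293.47 million.
Unemployment rate = 13.21 / 211.70 = 6.24%.
Labor force participation rate = 211.70 / 293.47 = 72.14%.

Unemployment rate ≈ 6.24%; labor force participation rate ≈ 72.14%.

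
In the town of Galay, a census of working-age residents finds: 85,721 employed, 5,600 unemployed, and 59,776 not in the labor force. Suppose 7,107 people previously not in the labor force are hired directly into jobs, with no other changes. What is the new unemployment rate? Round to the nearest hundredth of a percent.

New unemployment rate ≈ 5.69%.

Initially, labor force = 85,721 + 5,600 = 91,321, so u = 5,600/91,321 = 6.13%.
After the change, employed and labor force both rise by 7,107; unemployed unchanged → E = 92,828, U = 5,600, labor force = 98,428.
New unemployment rate = 5,600 / 98,428 = 5.69%.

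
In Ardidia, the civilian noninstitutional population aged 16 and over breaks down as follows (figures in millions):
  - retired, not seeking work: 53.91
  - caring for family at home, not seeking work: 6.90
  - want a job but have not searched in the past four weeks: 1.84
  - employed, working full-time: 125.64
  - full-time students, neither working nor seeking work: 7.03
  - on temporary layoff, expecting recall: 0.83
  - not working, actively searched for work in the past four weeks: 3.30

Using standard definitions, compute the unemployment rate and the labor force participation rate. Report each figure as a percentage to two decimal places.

Employed = 125.64 million.
Unemployed = 0.83 + 3.30 = 4.13 million (jobless and actively searching, or on temporary layoff).
Labor force = 125.64 + 4.13 = 129.77 million.
Not in labor force = 53.91 + 6.90 + 1.84 + 7.03 = 69.68 million (those not working and not actively searching are outside the labor force — including those who want a job but have given up searching).
Civilian working-age population = 129.77 + 69.68 = 199.45 million.
Unemployment rate = 4.13 / 129.77 = 3.18%.
Labor force participation rate = 129.77 / 199.45 = 65.06%.

Unemployment rate ≈ 3.18%; labor force participation rate ≈ 65.06%.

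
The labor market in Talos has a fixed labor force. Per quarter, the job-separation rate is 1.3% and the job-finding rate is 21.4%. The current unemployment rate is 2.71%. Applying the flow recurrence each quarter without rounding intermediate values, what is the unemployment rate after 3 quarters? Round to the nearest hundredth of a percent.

Unemployment rate after three quarters ≈ 4.33%.

With a fixed labor force, u_{t+1} = u_t + s·(1−u_t) − f·u_t = u_t·(1−s−f) + s.
Here 1−s−f = 0.773 and s = 0.013.
u_1 = 0.027100 × 0.773 + 0.013 = 0.033948.
u_2 = 0.033948 × 0.773 + 0.013 = 0.039242.
u_3 = 0.039242 × 0.773 + 0.013 = 0.043334.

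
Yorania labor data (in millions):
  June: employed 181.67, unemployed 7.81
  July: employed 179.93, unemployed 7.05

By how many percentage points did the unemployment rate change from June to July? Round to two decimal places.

June: labor force = 181.67 + 7.81 = 189.48; u = 7.81/189.48 = 4.12%.
July: labor force = 179.93 + 7.05 = 186.98; u = 7.05/186.98 = 3.77%.
Change = 3.77% − 4.12% = −0.35 pp.

The unemployment rate changed by −0.35 percentage points.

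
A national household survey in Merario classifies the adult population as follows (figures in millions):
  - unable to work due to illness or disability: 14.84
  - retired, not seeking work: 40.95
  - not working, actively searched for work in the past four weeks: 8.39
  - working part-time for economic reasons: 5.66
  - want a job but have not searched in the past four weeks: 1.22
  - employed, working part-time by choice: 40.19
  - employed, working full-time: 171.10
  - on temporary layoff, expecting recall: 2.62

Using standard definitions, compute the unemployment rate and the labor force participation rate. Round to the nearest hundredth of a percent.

Unemployment rate ≈ 4.83%; labor force participation rate ≈ 79.99%.

Employed = 5.66 + 40.19 + 171.10 = 216.95 million (anyone who worked, including part-time for economic reasons, counts as employed).
Unemployed = 8.39 + 2.62 = 11.01 million (jobless and actively searching, or on temporary layoff).
Labor force = 216.95 + 11.01 = 227.96 million.
Not in labor force = 14.84 + 40.95 + 1.22 = 57.01 million (those not working and not actively searching are outside the labor force — including those who want a job but have given up searching).
Civilian working-age population = 227.96 + 57.01 = 284.97 million.
Unemployment rate = 11.01 / 227.96 = 4.83%.
Labor force participation rate = 227.96 / 284.97 = 79.99%.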